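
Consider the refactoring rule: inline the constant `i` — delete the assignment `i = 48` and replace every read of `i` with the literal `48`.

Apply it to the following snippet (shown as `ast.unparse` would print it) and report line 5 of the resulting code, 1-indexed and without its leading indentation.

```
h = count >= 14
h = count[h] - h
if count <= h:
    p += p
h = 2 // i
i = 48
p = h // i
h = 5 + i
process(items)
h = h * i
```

Transformed code:
h = count >= 14
h = count[h] - h
if count <= h:
    p += p
h = 2 // 48
p = h // 48
h = 5 + 48
process(items)
h = h * 48

h = 2 // 48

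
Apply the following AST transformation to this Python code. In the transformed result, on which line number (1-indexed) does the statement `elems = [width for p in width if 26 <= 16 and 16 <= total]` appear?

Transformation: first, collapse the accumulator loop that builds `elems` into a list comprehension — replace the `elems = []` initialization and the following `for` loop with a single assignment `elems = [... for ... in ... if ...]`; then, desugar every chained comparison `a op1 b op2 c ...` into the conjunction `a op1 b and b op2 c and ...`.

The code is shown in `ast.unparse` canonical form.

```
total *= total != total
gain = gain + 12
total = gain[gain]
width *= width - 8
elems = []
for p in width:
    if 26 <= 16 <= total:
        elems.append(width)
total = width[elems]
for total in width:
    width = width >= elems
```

Transformed code:
total *= total != total
gain = gain + 12
total = gain[gain]
width *= width - 8
elems = [width for p in width if 26 <= 16 and 16 <= total]
total = width[elems]
for total in width:
    width = width >= elems

5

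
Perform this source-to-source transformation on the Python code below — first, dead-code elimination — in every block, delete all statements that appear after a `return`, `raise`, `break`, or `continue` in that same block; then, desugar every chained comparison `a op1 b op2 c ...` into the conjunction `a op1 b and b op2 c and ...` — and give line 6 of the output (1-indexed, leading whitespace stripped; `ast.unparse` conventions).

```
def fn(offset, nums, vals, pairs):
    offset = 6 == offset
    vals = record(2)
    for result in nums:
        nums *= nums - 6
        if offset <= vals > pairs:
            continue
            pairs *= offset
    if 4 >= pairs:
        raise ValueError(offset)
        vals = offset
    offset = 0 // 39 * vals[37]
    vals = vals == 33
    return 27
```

Transformed code:
def fn(offset, nums, vals, pairs):
    offset = 6 == offset
    vals = record(2)
    for result in nums:
        nums *= nums - 6
        if offset <= vals and vals > pairs:
            continue
    if 4 >= pairs:
        raise ValueError(offset)
    offset = 0 // 39 * vals[37]
    vals = vals == 33
    return 27

if offset <= vals and vals > pairs:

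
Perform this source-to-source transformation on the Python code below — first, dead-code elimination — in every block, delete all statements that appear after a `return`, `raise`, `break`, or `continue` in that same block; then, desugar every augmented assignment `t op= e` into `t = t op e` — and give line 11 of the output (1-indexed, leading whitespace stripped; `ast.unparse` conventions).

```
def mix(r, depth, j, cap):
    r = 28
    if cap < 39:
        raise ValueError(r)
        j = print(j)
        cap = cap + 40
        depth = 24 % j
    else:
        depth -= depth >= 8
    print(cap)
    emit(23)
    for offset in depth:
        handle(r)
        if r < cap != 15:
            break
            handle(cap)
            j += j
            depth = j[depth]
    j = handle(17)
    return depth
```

Transformed code:
def mix(r, depth, j, cap):
    r = 28
    if cap < 39:
        raise ValueError(r)
    else:
        depth = depth - (depth >= 8)
    print(cap)
    emit(23)
    for offset in depth:
        handle(r)
        if r < cap != 15:
            break
    j = handle(17)
    return depth

if r < cap != 15:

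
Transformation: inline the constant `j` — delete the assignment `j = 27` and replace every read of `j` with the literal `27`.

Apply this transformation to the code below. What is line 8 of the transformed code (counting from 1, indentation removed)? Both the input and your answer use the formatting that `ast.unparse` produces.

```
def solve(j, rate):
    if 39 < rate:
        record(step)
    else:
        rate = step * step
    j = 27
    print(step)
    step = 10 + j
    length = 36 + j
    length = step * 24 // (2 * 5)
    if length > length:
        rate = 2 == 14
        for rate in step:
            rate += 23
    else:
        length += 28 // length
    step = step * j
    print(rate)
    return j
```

Transformed code:
def solve(j, rate):
    if 39 < rate:
        record(step)
    else:
        rate = step * step
    print(step)
    step = 10 + 27
    length = 36 + 27
    length = step * 24 // (2 * 5)
    if length > length:
        rate = 2 == 14
        for rate in step:
            rate += 23
    else:
        length += 28 // length
    step = step * 27
    print(rate)
    return 27

length = 36 + 27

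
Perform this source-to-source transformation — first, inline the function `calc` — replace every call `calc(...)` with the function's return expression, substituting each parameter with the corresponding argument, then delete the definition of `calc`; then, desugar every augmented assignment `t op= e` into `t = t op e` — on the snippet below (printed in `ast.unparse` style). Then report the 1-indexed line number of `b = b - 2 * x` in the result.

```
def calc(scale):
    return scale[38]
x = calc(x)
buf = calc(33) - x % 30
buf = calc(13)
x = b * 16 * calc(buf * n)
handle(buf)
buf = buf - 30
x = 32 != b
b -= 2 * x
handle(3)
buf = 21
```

8

Transformed code:
x = x[38]
buf = 33[38] - x % 30
buf = 13[38]
x = b * 16 * (buf * n)[38]
handle(buf)
buf = buf - 30
x = 32 != b
b = b - 2 * x
handle(3)
buf = 21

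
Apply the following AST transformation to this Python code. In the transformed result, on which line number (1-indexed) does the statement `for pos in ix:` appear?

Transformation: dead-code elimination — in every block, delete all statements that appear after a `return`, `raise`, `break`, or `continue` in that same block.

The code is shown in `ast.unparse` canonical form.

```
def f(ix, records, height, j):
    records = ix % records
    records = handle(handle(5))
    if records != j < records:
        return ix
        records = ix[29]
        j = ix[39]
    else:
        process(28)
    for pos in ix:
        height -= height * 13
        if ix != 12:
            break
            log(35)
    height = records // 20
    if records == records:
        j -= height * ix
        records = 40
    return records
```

8

Transformed code:
def f(ix, records, height, j):
    records = ix % records
    records = handle(handle(5))
    if records != j < records:
        return ix
    else:
        process(28)
    for pos in ix:
        height -= height * 13
        if ix != 12:
            break
    height = records // 20
    if records == records:
        j -= height * ix
        records = 40
    return records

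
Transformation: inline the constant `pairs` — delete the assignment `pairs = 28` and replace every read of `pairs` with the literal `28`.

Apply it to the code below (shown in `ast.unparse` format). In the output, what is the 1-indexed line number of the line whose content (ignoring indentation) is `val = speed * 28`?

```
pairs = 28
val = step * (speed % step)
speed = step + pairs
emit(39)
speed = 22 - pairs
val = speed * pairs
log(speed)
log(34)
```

5

Transformed code:
val = step * (speed % step)
speed = step + 28
emit(39)
speed = 22 - 28
val = speed * 28
log(speed)
log(34)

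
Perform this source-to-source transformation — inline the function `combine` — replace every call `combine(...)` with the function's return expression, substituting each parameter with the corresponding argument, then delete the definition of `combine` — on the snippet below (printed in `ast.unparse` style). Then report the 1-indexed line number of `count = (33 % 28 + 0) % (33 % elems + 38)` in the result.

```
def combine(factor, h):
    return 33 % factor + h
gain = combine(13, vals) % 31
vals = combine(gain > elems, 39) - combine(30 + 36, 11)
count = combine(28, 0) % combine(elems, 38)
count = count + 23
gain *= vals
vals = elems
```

Transformed code:
gain = (33 % 13 + vals) % 31
vals = 33 % (gain > elems) + 39 - (33 % (30 + 36) + 11)
count = (33 % 28 + 0) % (33 % elems + 38)
count = count + 23
gain *= vals
vals = elems

3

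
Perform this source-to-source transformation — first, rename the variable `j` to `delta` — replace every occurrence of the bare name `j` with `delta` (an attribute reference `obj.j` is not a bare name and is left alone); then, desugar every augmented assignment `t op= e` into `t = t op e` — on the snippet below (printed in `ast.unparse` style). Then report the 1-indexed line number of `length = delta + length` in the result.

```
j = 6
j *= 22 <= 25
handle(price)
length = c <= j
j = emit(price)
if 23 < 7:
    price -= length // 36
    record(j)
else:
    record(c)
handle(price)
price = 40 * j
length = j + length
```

13

Transformed code:
delta = 6
delta = delta * (22 <= 25)
handle(price)
length = c <= delta
delta = emit(price)
if 23 < 7:
    price = price - length // 36
    record(delta)
else:
    record(c)
handle(price)
price = 40 * delta
length = delta + length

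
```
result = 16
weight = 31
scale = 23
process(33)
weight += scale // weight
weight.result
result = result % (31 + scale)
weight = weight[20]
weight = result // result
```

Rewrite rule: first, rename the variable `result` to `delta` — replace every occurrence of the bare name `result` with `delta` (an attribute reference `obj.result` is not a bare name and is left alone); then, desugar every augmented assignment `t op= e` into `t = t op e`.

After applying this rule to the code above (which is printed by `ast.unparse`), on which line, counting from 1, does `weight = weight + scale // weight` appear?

Transformed code:
delta = 16
weight = 31
scale = 23
process(33)
weight = weight + scale // weight
weight.result
delta = delta % (31 + scale)
weight = weight[20]
weight = delta // delta

5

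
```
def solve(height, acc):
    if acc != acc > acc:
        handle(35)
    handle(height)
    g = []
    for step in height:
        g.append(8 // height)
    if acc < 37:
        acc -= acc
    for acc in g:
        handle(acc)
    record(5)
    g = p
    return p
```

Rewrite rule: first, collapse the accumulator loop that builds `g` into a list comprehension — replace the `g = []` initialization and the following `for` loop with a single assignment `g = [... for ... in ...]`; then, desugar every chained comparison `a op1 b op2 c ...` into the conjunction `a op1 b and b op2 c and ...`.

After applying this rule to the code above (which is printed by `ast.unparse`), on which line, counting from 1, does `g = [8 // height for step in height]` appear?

Transformed code:
def solve(height, acc):
    if acc != acc and acc > acc:
        handle(35)
    handle(height)
    g = [8 // height for step in height]
    if acc < 37:
        acc -= acc
    for acc in g:
        handle(acc)
    record(5)
    g = p
    return p

5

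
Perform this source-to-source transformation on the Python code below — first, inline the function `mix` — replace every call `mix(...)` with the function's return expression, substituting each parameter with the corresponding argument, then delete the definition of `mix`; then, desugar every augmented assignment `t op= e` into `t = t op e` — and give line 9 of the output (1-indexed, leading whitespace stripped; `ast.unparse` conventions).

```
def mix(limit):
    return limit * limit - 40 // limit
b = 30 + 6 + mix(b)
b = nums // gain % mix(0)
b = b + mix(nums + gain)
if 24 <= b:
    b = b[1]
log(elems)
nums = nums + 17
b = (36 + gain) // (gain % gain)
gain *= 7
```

gain = gain * 7

Transformed code:
b = 30 + 6 + (b * b - 40 // b)
b = nums // gain % (0 * 0 - 40 // 0)
b = b + ((nums + gain) * (nums + gain) - 40 // (nums + gain))
if 24 <= b:
    b = b[1]
log(elems)
nums = nums + 17
b = (36 + gain) // (gain % gain)
gain = gain * 7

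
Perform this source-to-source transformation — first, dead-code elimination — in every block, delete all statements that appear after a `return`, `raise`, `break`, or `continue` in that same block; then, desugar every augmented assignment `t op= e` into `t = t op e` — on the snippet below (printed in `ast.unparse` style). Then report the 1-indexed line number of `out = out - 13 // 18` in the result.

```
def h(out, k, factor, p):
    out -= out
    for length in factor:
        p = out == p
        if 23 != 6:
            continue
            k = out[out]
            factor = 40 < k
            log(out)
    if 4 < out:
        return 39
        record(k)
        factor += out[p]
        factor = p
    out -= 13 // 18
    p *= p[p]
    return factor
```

9

Transformed code:
def h(out, k, factor, p):
    out = out - out
    for length in factor:
        p = out == p
        if 23 != 6:
            continue
    if 4 < out:
        return 39
    out = out - 13 // 18
    p = p * p[p]
    return factor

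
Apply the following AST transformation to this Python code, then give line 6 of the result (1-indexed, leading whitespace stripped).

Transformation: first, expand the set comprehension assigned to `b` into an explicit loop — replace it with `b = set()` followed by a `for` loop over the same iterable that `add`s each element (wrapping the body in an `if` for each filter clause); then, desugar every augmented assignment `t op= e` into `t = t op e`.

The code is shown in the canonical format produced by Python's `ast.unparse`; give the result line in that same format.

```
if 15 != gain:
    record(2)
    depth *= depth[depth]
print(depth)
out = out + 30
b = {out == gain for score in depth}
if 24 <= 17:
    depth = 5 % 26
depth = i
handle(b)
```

Transformed code:
if 15 != gain:
    record(2)
    depth = depth * depth[depth]
print(depth)
out = out + 30
b = set()
for score in depth:
    b.add(out == gain)
if 24 <= 17:
    depth = 5 % 26
depth = i
handle(b)

b = set()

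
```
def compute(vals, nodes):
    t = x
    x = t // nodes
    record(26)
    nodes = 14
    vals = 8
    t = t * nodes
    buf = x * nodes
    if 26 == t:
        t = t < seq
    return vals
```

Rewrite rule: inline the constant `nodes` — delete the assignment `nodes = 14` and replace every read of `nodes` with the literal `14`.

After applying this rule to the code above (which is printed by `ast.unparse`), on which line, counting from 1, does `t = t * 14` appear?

6

Transformed code:
def compute(vals, nodes):
    t = x
    x = t // 14
    record(26)
    vals = 8
    t = t * 14
    buf = x * 14
    if 26 == t:
        t = t < seq
    return vals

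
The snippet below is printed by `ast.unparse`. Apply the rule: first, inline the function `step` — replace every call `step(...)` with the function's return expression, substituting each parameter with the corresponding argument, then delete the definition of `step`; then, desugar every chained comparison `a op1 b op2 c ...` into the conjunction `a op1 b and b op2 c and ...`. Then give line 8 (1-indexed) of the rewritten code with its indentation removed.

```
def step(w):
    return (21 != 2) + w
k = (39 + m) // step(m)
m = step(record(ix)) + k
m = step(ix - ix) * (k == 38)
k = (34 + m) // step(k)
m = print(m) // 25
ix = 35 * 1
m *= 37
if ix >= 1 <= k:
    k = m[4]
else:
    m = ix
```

if ix >= 1 and 1 <= k:

Transformed code:
k = (39 + m) // ((21 != 2) + m)
m = (21 != 2) + record(ix) + k
m = ((21 != 2) + (ix - ix)) * (k == 38)
k = (34 + m) // ((21 != 2) + k)
m = print(m) // 25
ix = 35 * 1
m *= 37
if ix >= 1 and 1 <= k:
    k = m[4]
else:
    m = ix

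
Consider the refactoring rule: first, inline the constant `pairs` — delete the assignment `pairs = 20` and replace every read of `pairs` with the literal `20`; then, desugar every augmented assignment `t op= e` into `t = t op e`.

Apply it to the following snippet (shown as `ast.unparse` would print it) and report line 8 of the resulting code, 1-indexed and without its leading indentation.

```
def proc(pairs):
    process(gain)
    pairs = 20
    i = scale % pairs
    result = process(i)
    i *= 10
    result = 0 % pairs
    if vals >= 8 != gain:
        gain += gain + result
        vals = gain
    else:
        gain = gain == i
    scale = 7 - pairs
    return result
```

Transformed code:
def proc(pairs):
    process(gain)
    i = scale % 20
    result = process(i)
    i = i * 10
    result = 0 % 20
    if vals >= 8 != gain:
        gain = gain + (gain + result)
        vals = gain
    else:
        gain = gain == i
    scale = 7 - 20
    return result

gain = gain + (gain + result)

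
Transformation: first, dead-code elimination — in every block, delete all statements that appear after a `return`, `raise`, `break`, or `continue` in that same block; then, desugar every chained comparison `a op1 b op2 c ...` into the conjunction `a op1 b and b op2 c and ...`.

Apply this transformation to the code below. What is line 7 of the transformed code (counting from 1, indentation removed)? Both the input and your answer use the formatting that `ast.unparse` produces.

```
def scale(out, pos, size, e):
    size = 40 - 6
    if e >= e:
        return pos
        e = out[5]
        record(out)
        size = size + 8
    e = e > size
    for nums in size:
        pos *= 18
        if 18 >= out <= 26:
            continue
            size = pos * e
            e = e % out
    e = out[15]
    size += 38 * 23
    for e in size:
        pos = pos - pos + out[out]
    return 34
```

Transformed code:
def scale(out, pos, size, e):
    size = 40 - 6
    if e >= e:
        return pos
    e = e > size
    for nums in size:
        pos *= 18
        if 18 >= out and out <= 26:
            continue
    e = out[15]
    size += 38 * 23
    for e in size:
        pos = pos - pos + out[out]
    return 34

pos *= 18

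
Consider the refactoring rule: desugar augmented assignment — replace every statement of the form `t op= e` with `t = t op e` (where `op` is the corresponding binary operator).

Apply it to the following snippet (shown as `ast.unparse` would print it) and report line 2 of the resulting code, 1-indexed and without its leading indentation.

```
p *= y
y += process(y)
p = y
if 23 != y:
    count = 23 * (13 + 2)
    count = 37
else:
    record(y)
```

y = y + process(y)

Transformed code:
p = p * y
y = y + process(y)
p = y
if 23 != y:
    count = 23 * (13 + 2)
    count = 37
else:
    record(y)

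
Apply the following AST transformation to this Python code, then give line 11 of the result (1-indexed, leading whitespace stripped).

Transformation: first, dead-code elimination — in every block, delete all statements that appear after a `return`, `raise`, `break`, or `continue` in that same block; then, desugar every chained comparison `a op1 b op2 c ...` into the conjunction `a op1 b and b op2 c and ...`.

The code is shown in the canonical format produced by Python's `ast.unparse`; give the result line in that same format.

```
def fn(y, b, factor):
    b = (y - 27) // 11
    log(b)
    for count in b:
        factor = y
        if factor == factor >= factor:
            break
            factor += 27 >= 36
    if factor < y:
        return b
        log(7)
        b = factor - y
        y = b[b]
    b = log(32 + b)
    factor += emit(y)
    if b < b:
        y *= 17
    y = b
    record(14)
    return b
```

factor += emit(y)

Transformed code:
def fn(y, b, factor):
    b = (y - 27) // 11
    log(b)
    for count in b:
        factor = y
        if factor == factor and factor >= factor:
            break
    if factor < y:
        return b
    b = log(32 + b)
    factor += emit(y)
    if b < b:
        y *= 17
    y = b
    record(14)
    return b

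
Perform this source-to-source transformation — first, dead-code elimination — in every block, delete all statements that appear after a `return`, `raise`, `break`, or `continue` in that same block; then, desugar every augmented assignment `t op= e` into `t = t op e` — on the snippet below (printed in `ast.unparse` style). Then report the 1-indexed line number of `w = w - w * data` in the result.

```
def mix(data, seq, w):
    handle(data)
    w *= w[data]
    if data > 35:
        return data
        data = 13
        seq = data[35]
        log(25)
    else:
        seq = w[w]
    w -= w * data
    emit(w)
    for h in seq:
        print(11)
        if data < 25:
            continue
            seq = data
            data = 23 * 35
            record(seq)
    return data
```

Transformed code:
def mix(data, seq, w):
    handle(data)
    w = w * w[data]
    if data > 35:
        return data
    else:
        seq = w[w]
    w = w - w * data
    emit(w)
    for h in seq:
        print(11)
        if data < 25:
            continue
    return data

8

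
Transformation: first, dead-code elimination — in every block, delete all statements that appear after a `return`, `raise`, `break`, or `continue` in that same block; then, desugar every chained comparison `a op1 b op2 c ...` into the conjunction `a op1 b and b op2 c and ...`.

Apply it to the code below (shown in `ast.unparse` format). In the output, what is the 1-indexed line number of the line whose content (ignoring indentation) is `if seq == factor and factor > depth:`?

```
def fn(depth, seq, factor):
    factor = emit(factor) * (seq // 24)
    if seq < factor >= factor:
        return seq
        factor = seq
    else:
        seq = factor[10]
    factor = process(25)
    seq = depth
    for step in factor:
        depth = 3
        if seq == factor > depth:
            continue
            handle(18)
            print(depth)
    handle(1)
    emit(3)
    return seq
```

11

Transformed code:
def fn(depth, seq, factor):
    factor = emit(factor) * (seq // 24)
    if seq < factor and factor >= factor:
        return seq
    else:
        seq = factor[10]
    factor = process(25)
    seq = depth
    for step in factor:
        depth = 3
        if seq == factor and factor > depth:
            continue
    handle(1)
    emit(3)
    return seq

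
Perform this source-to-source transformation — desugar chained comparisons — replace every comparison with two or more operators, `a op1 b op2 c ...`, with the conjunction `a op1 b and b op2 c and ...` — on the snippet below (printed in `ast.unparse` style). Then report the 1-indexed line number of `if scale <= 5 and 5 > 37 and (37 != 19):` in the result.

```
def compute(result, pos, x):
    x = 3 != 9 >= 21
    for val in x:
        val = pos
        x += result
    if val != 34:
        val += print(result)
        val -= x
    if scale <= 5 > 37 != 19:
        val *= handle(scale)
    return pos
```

Transformed code:
def compute(result, pos, x):
    x = 3 != 9 and 9 >= 21
    for val in x:
        val = pos
        x += result
    if val != 34:
        val += print(result)
        val -= x
    if scale <= 5 and 5 > 37 and (37 != 19):
        val *= handle(scale)
    return pos

9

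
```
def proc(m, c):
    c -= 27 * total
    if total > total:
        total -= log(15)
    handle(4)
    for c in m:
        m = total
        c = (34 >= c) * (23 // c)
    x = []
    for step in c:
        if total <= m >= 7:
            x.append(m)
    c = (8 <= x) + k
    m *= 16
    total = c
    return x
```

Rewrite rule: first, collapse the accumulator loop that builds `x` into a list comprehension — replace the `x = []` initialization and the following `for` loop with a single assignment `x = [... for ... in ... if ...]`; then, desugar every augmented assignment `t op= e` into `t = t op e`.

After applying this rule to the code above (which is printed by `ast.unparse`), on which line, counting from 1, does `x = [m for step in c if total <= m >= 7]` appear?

9

Transformed code:
def proc(m, c):
    c = c - 27 * total
    if total > total:
        total = total - log(15)
    handle(4)
    for c in m:
        m = total
        c = (34 >= c) * (23 // c)
    x = [m for step in c if total <= m >= 7]
    c = (8 <= x) + k
    m = m * 16
    total = c
    return x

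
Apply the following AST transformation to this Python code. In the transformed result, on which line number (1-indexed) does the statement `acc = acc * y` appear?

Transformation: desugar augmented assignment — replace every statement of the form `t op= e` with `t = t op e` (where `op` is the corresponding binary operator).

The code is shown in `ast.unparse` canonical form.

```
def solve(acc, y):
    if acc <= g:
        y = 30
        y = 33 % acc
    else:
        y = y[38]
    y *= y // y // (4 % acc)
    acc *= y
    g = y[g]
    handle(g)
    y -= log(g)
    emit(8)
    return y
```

Transformed code:
def solve(acc, y):
    if acc <= g:
        y = 30
        y = 33 % acc
    else:
        y = y[38]
    y = y * (y // y // (4 % acc))
    acc = acc * y
    g = y[g]
    handle(g)
    y = y - log(g)
    emit(8)
    return y

8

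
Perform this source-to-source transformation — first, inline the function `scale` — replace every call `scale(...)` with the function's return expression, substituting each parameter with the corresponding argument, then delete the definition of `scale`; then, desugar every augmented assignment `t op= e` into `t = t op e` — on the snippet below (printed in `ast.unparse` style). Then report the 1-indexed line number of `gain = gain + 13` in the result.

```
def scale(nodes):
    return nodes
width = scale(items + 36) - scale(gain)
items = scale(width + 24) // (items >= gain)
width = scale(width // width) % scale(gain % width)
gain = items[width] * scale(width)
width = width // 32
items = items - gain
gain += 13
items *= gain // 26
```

Transformed code:
width = items + 36 - gain
items = (width + 24) // (items >= gain)
width = width // width % (gain % width)
gain = items[width] * width
width = width // 32
items = items - gain
gain = gain + 13
items = items * (gain // 26)

7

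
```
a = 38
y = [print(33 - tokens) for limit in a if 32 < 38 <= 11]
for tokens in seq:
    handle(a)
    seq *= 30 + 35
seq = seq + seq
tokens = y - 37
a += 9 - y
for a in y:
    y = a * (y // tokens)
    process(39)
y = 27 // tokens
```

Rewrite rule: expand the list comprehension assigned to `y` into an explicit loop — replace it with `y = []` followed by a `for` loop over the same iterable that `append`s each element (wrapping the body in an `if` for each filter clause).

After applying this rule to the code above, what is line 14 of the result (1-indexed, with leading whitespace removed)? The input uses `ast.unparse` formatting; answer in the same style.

process(39)

Transformed code:
a = 38
y = []
for limit in a:
    if 32 < 38 <= 11:
        y.append(print(33 - tokens))
for tokens in seq:
    handle(a)
    seq *= 30 + 35
seq = seq + seq
tokens = y - 37
a += 9 - y
for a in y:
    y = a * (y // tokens)
    process(39)
y = 27 // tokens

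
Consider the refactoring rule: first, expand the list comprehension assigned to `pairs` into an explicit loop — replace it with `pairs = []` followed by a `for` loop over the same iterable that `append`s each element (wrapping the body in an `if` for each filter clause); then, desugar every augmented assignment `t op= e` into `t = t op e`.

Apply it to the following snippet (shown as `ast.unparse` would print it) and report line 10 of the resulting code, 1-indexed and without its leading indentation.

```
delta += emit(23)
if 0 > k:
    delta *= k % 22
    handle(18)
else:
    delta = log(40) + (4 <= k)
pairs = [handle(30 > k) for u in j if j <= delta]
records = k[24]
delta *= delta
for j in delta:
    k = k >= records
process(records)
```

Transformed code:
delta = delta + emit(23)
if 0 > k:
    delta = delta * (k % 22)
    handle(18)
else:
    delta = log(40) + (4 <= k)
pairs = []
for u in j:
    if j <= delta:
        pairs.append(handle(30 > k))
records = k[24]
delta = delta * delta
for j in delta:
    k = k >= records
process(records)

pairs.append(handle(30 > k))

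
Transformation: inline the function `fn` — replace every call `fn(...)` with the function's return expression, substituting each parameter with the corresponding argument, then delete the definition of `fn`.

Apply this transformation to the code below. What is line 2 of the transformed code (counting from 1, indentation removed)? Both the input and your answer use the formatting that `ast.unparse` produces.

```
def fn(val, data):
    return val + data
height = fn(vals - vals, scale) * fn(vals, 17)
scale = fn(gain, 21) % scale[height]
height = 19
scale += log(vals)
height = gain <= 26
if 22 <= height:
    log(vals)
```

scale = (gain + 21) % scale[height]

Transformed code:
height = (vals - vals + scale) * (vals + 17)
scale = (gain + 21) % scale[height]
height = 19
scale += log(vals)
height = gain <= 26
if 22 <= height:
    log(vals)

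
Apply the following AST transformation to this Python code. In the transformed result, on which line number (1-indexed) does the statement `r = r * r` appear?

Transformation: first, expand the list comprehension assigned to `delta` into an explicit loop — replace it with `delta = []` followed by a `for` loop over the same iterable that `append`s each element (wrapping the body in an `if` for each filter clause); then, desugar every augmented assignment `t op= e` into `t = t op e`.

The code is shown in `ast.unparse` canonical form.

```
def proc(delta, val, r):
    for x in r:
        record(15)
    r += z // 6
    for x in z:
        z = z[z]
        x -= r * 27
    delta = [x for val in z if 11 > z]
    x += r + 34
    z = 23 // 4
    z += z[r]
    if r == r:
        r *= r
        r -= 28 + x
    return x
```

Transformed code:
def proc(delta, val, r):
    for x in r:
        record(15)
    r = r + z // 6
    for x in z:
        z = z[z]
        x = x - r * 27
    delta = []
    for val in z:
        if 11 > z:
            delta.append(x)
    x = x + (r + 34)
    z = 23 // 4
    z = z + z[r]
    if r == r:
        r = r * r
        r = r - (28 + x)
    return x

16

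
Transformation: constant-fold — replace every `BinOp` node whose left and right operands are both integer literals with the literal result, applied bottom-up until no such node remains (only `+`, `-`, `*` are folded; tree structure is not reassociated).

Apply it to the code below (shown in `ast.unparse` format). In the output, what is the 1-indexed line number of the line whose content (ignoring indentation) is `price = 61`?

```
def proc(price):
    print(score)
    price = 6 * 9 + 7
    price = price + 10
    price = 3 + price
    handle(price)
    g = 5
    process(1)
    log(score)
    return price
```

Transformed code:
def proc(price):
    print(score)
    price = 61
    price = price + 10
    price = 3 + price
    handle(price)
    g = 5
    process(1)
    log(score)
    return price

3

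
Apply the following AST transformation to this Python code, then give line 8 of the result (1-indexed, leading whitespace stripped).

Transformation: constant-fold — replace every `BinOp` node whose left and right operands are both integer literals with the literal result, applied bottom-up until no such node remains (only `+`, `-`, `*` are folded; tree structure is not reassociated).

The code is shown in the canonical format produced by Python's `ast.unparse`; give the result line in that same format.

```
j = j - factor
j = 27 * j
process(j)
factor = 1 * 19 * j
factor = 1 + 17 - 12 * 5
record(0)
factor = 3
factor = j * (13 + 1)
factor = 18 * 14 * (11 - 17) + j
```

Transformed code:
j = j - factor
j = 27 * j
process(j)
factor = 19 * j
factor = -42
record(0)
factor = 3
factor = j * 14
factor = -1512 + j

factor = j * 14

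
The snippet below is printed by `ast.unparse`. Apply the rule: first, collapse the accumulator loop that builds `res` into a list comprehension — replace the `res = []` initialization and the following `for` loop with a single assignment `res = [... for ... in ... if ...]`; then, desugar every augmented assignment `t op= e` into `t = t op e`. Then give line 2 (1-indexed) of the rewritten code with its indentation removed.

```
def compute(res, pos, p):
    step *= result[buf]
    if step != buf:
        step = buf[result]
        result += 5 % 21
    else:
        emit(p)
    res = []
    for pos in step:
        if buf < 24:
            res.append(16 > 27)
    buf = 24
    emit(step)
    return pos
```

Transformed code:
def compute(res, pos, p):
    step = step * result[buf]
    if step != buf:
        step = buf[result]
        result = result + 5 % 21
    else:
        emit(p)
    res = [16 > 27 for pos in step if buf < 24]
    buf = 24
    emit(step)
    return pos

step = step * result[buf]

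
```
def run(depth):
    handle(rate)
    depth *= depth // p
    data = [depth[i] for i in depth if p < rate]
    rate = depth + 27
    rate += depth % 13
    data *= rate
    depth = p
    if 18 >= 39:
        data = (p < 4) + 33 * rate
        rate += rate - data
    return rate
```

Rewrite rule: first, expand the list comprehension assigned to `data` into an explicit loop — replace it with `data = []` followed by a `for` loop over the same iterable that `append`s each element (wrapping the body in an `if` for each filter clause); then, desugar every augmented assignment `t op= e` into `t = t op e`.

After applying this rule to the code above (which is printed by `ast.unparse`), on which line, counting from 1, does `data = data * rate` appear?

10

Transformed code:
def run(depth):
    handle(rate)
    depth = depth * (depth // p)
    data = []
    for i in depth:
        if p < rate:
            data.append(depth[i])
    rate = depth + 27
    rate = rate + depth % 13
    data = data * rate
    depth = p
    if 18 >= 39:
        data = (p < 4) + 33 * rate
        rate = rate + (rate - data)
    return rate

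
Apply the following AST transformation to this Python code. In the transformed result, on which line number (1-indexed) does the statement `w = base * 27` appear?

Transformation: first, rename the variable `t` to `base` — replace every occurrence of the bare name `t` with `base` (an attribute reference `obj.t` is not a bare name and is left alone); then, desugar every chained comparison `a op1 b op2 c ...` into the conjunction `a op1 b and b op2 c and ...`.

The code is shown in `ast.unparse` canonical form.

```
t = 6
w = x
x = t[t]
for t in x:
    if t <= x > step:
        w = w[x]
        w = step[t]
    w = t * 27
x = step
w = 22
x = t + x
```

8

Transformed code:
base = 6
w = x
x = base[base]
for base in x:
    if base <= x and x > step:
        w = w[x]
        w = step[base]
    w = base * 27
x = step
w = 22
x = base + x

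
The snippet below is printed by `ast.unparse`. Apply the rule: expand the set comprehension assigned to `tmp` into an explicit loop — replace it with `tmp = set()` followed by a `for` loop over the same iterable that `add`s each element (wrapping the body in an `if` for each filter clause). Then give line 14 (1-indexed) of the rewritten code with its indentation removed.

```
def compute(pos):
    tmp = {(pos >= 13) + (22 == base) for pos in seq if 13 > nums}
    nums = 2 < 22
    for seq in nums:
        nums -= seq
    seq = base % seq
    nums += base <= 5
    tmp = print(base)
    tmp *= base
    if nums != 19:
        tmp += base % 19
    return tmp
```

tmp += base % 19

Transformed code:
def compute(pos):
    tmp = set()
    for pos in seq:
        if 13 > nums:
            tmp.add((pos >= 13) + (22 == base))
    nums = 2 < 22
    for seq in nums:
        nums -= seq
    seq = base % seq
    nums += base <= 5
    tmp = print(base)
    tmp *= base
    if nums != 19:
        tmp += base % 19
    return tmp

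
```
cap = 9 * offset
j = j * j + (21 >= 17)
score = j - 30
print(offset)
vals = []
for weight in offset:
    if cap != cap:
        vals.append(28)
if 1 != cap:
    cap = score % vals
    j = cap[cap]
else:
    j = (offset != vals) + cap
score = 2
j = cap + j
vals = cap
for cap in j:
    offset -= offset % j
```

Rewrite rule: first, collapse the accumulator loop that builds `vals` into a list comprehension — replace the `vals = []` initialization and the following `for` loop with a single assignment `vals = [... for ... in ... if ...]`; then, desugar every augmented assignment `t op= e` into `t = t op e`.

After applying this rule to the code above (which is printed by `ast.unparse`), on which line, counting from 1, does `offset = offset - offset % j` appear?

15

Transformed code:
cap = 9 * offset
j = j * j + (21 >= 17)
score = j - 30
print(offset)
vals = [28 for weight in offset if cap != cap]
if 1 != cap:
    cap = score % vals
    j = cap[cap]
else:
    j = (offset != vals) + cap
score = 2
j = cap + j
vals = cap
for cap in j:
    offset = offset - offset % j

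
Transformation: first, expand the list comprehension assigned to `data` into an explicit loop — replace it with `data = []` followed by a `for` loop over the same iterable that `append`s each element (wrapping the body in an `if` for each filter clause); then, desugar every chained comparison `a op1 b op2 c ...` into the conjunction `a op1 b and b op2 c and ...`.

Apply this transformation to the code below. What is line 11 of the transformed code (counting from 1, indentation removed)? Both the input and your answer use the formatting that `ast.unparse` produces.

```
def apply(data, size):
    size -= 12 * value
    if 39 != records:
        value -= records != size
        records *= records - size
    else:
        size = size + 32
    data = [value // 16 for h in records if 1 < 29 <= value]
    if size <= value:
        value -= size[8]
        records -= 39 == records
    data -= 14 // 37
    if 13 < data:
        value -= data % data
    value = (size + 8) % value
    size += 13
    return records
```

data.append(value // 16)

Transformed code:
def apply(data, size):
    size -= 12 * value
    if 39 != records:
        value -= records != size
        records *= records - size
    else:
        size = size + 32
    data = []
    for h in records:
        if 1 < 29 and 29 <= value:
            data.append(value // 16)
    if size <= value:
        value -= size[8]
        records -= 39 == records
    data -= 14 // 37
    if 13 < data:
        value -= data % data
    value = (size + 8) % value
    size += 13
    return records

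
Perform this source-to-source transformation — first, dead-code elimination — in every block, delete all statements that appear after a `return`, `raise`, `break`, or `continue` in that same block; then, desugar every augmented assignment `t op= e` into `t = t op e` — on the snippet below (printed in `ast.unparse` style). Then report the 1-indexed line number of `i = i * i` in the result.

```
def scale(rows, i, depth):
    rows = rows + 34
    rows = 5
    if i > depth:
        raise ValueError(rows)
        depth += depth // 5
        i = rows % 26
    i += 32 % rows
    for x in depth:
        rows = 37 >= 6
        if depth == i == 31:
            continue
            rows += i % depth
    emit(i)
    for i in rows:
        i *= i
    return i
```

13

Transformed code:
def scale(rows, i, depth):
    rows = rows + 34
    rows = 5
    if i > depth:
        raise ValueError(rows)
    i = i + 32 % rows
    for x in depth:
        rows = 37 >= 6
        if depth == i == 31:
            continue
    emit(i)
    for i in rows:
        i = i * i
    return i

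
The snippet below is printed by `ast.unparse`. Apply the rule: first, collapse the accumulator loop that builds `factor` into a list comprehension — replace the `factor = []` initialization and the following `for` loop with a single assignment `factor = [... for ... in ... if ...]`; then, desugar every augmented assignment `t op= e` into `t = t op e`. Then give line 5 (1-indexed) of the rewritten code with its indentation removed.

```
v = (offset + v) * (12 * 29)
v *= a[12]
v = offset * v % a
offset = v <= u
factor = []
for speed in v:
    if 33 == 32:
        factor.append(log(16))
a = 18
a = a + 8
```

Transformed code:
v = (offset + v) * (12 * 29)
v = v * a[12]
v = offset * v % a
offset = v <= u
factor = [log(16) for speed in v if 33 == 32]
a = 18
a = a + 8

factor = [log(16) for speed in v if 33 == 32]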